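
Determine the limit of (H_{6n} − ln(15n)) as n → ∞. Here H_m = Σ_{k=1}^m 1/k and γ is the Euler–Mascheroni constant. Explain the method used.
lim = ln(2/5) + γ

By Euler-Maclaurin, H_m = ln m + γ + O(1/m). So
  H_{6n} − ln(15n) = ln(6n) + γ − ln(15n) + O(1/n)
                       = ln(6/15) + γ + O(1/n).
Hence the limit is ln(6/15) + γ (= ln(2/5)).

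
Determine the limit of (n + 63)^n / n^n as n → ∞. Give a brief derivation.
lim = e^63

Rewrite as (1 + 63/n)^(n). By the standard limit (1 + x/n)^n → e^x, we have (1 + 63/n)^n → e^63, and raising to the 1st power gives e^63.
More precisely, ln[(1 + 63/n)^(n)] = n · ln(1 + 63/n) = n · (63/n + O(1/n^2)) = 63 + O(1/n) → 63.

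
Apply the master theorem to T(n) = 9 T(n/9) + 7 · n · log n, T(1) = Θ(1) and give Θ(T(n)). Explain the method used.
T(n) = Θ(n · (log n)^2)

Here log_9 9 = 1 and f(n) = 7 · n · log n = Θ(n^(log_9 9) · (log n)^1). This is the extended Case 2 of the master theorem (f matches the critical exponent up to log factors), giving T(n) = Θ(n^(log_9 9) · (log n)^(1+1)) = Θ(n · (log n)^2).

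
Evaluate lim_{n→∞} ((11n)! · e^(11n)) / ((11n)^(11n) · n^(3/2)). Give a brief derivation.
lim = 0

Stirling: (11n)! ~ sqrt(2π·11n) · (11n/e)^(11n). Hence
  (11n)! · e^(11n) / (11n)^(11n) ~ sqrt(2π·11n).
Dividing by n^(3/2): sqrt(2π·11n) / n^(3/2) = sqrt(2π·11) · n^((1−3)/2), so the expression behaves like sqrt(2π·11) · n^((1−3)/2) → 0.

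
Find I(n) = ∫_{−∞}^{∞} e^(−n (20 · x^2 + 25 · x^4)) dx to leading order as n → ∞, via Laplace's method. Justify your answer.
I(n) ~ sqrt(π/(20n))

φ(x) = 20 · x^2 + 25 · x^4 has its unique global minimum at x* = 0 (since φ'(x) = 40x + 100x^3 = 0 only at x = 0 for real x with both coefficients positive, and φ → ∞ as |x| → ∞). At x* = 0, φ(0) = 0 and φ''(0) = 40. Laplace's method then gives
  I(n) ~ sqrt(2π / (n · φ''(0))) · e^(−n φ(0)) = sqrt(2π / (40n)) = sqrt(π/(20n)).
The 25 · x^4 term contributes only at subleading order (an O(1/n) relative correction).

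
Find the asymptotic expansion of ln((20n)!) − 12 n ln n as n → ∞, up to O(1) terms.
ln((20n)!) − 12 n ln n = 8 n ln n + 20(ln 20 − 1) n + (1/2) ln(2π·20n) + O(1/n)

Stirling: ln((20n)!) = 20n ln(20n) − 20n + (1/2) ln(2π·20n) + O(1/n).
Expand 20n ln(20n) = 20n (ln n + ln 20) = 20n ln n + 20n ln 20.
Subtract 12n ln n: leading term is (20 − 12) n ln n = 8 n ln n. The next term is 20n ln 20 − 20n = 20(ln 20 − 1) n. Then the (1/2) ln(2π·20n) correction.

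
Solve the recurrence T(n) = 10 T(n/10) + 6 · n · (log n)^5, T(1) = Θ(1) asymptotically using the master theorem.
T(n) = Θ(n · (log n)^6)

Here log_10 10 = 1 and f(n) = 6 · n · (log n)^5 = Θ(n^(log_10 10) · (log n)^5). This is the extended Case 2 of the master theorem (f matches the critical exponent up to log factors), giving T(n) = Θ(n^(log_10 10) · (log n)^(5+1)) = Θ(n · (log n)^6).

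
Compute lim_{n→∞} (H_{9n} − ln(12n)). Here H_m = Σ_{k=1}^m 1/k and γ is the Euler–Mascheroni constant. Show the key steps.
lim = ln(3/4) + γ

By Euler-Maclaurin, H_m = ln m + γ + O(1/m). So
  H_{9n} − ln(12n) = ln(9n) + γ − ln(12n) + O(1/n)
                       = ln(9/12) + γ + O(1/n).
Hence the limit is ln(9/12) + γ (= ln(3/4)).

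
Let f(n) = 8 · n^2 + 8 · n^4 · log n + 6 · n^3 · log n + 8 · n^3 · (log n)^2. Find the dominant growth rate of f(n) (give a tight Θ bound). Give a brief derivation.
f(n) ∈ Θ(n^4 · log n)

Compare the terms by growth order. For large n, n^a · (log n)^b dominates n^a' · (log n)^b' iff a > a', or (a = a' and b > b'). Ranking the 4 terms shows the dominant one is 8 · n^4 · log n. Hence f(n) ∈ Θ(n^4 · log n).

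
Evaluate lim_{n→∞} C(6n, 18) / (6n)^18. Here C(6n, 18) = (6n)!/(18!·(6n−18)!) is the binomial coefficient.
lim = 1/18! = 1/6402373705728000

With N = 6n → ∞: C(N, 18) / N^18 = [N(N−1)…(N−17)] / (18! · N^18) = (1/18!) · 1 · (1 − 1/(6n)) · … · (1 − 17/(6n)). Each factor → 1 as N → ∞, so the limit is 1/18! = 1/6402373705728000.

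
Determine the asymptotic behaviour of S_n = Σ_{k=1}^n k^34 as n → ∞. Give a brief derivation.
S_n ~ n^35 / 35

By integral comparison (Euler-Maclaurin), Σ_{k=1}^n k^34 = ∫_0^n x^34 dx + O(n^34) = n^35/35 + O(n^34). (Equivalently, Faulhaber's formula gives the same leading term.)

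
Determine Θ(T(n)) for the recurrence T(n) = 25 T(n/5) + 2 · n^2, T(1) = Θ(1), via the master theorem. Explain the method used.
T(n) = Θ(n^2 log n)

log_5 25 = 2, and f(n) = 2 · n^2 = Θ(n^(log_5 25)). This is Case 2 of the master theorem: T(n) = Θ(f(n) · log n) = Θ(n^2 log n).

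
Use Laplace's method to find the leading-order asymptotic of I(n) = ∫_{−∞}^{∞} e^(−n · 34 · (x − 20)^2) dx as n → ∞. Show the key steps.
I(n) = sqrt(π/(34n))

Here φ(x) = 34 · (x − 20)^2 has its unique minimum at x* = 20 with φ(x*) = 0 and φ''(x*) = 68. Laplace's method gives
  I(n) ~ e^(−n φ(x*)) · sqrt(2π / (n · φ''(x*))) = sqrt(2π / (68n)) = sqrt(π/(34n)).
This is exact: substituting u = (x − 20)·sqrt(34n) gives I(n) = (1/sqrt(34n)) ∫_{−∞}^{∞} e^(−u^2) du = sqrt(π/(34n)).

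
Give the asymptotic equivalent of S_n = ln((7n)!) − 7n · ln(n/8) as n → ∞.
S_n ~ 7n · (ln 56 − 1) + O(ln n)

Stirling: ln((7n)!) = 7n ln(7n) − 7n + O(ln n).
  S_n = 7n ln(7n) − 7n − 7n ln(n/8) + O(ln n)
      = 7n ln(7n) − 7n ln n + 7n ln 8 − 7n + O(ln n)
      = 7n ln 7 + 7n ln 8 − 7n + O(ln n)
      = 7n (ln 56 − 1) + O(ln n).
Numerically ln(56) − 1 ≈ 3.0254.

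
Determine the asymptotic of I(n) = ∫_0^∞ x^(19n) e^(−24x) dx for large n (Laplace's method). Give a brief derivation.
I(n) ~ (sqrt(2π·19n) / 24) · (19n/(24e))^(19n)

Write the integrand as exp(19n ln x − 24x) and set f(x) = 19n ln x − 24x. Then f'(x) = 19n/x − 24 = 0 at x* = 19n/24, and f''(x*) = −19n/x*^2 = −24^2/(19n). Laplace's method (interior maximum) gives
  I(n) ~ e^(f(x*)) · sqrt(2π / |f''(x*)|)
        = exp(19n ln(19n/24) − 19n) · sqrt(2π · 19n / 24^2)
        = (19n/24)^(19n) e^(−19n) · sqrt(2π·19n) / 24
        = (sqrt(2π·19n) / 24) · (19n/(24e))^(19n).
This matches Γ(19n+1)/24^(19n+1) with Stirling applied to Γ.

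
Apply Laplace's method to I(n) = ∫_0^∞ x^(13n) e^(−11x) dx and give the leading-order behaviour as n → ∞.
I(n) ~ (sqrt(2π·13n) / 11) · (13n/(11e))^(13n)

Write the integrand as exp(13n ln x − 11x) and set f(x) = 13n ln x − 11x. Then f'(x) = 13n/x − 11 = 0 at x* = 13n/11, and f''(x*) = −13n/x*^2 = −11^2/(13n). Laplace's method (interior maximum) gives
  I(n) ~ e^(f(x*)) · sqrt(2π / |f''(x*)|)
        = exp(13n ln(13n/11) − 13n) · sqrt(2π · 13n / 11^2)
        = (13n/11)^(13n) e^(−13n) · sqrt(2π·13n) / 11
        = (sqrt(2π·13n) / 11) · (13n/(11e))^(13n).
This matches Γ(13n+1)/11^(13n+1) with Stirling applied to Γ.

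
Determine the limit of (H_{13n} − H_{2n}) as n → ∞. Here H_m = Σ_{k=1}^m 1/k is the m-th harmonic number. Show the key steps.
lim = ln(13/2)

Euler-Maclaurin gives H_m = ln m + γ + 1/(2m) + O(1/m^2). The γ and O(1/m) terms cancel in the difference:
  H_{13n} − H_{2n} = ln(13n) − ln(2n) + O(1/n) = ln(13/2) + O(1/n).
Hence the limit is ln(13/2).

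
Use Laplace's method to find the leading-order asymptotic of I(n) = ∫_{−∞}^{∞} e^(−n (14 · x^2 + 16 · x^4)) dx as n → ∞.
I(n) ~ sqrt(π/(14n))

φ(x) = 14 · x^2 + 16 · x^4 has its unique global minimum at x* = 0 (since φ'(x) = 28x + 64x^3 = 0 only at x = 0 for real x with both coefficients positive, and φ → ∞ as |x| → ∞). At x* = 0, φ(0) = 0 and φ''(0) = 28. Laplace's method then gives
  I(n) ~ sqrt(2π / (n · φ''(0))) · e^(−n φ(0)) = sqrt(2π / (28n)) = sqrt(π/(14n)).
The 16 · x^4 term contributes only at subleading order (an O(1/n) relative correction).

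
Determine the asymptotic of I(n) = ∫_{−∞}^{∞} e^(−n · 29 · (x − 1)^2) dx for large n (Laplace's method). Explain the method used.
I(n) = sqrt(π/(29n))

Here φ(x) = 29 · (x − 1)^2 has its unique minimum at x* = 1 with φ(x*) = 0 and φ''(x*) = 58. Laplace's method gives
  I(n) ~ e^(−n φ(x*)) · sqrt(2π / (n · φ''(x*))) = sqrt(2π / (58n)) = sqrt(π/(29n)).
This is exact: substituting u = (x − 1)·sqrt(29n) gives I(n) = (1/sqrt(29n)) ∫_{−∞}^{∞} e^(−u^2) du = sqrt(π/(29n)).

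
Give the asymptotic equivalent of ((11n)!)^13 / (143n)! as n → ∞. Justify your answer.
((11n)!)^13/(143n)! ~ ((2π·11n)^(12/2) / sqrt(13)) · 13^(−13·11n)  →  0

Write N = 11n. Stirling: N! ~ sqrt(2π N)(N/e)^N and (13N)! ~ sqrt(2π·13N)·(13N/e)^(13N).
  (N!)^13/(13N)! ~ (2π N)^(13/2) (N/e)^(13N) / [sqrt(2π·13N) (13N/e)^(13N)]
     = (2π N)^(13/2) / sqrt(2π·13N) · (N/(13N))^(13N)
     = (2π N)^((13−1)/2) / sqrt(13) · 13^(−13N).
Since 13^13 > 1, the factor 13^(−13N) decays exponentially, so the ratio → 0. Substituting N = 11n gives the stated form.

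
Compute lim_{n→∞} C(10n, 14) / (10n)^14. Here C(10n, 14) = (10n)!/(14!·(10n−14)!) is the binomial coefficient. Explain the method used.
lim = 1/14! = 1/87178291200

With N = 10n → ∞: C(N, 14) / N^14 = [N(N−1)…(N−13)] / (14! · N^14) = (1/14!) · 1 · (1 − 1/(10n)) · … · (1 − 13/(10n)). Each factor → 1 as N → ∞, so the limit is 1/14! = 1/87178291200.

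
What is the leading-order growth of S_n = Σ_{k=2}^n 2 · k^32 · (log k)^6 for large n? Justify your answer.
S_n ~ 2 · n^33 · (log n)^6 / 33

By integral comparison, S_n = ∫_1^n 2 · x^32 · (log x)^6 dx + O(n^32 · (log n)^6). For the integral, the leading term of ∫_1^n x^32 (log x)^6 dx is n^33/33 · (log n)^6 (by repeated integration by parts; each step lowers the log-exponent and produces a relatively O(1/log n) correction). Hence S_n ~ 2 · n^33 · (log n)^6 / 33.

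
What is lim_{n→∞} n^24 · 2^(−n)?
lim = 0

Exponentials with base > 1 dominate every fixed polynomial: for any fixed c, n^c / 2^n → 0 as n → ∞ (e.g. by the ratio test, or by writing 2^n = e^(n ln 2) and noting e^(n ln 2) / n^c → ∞). Hence n^24 · 2^(−n) = n^24 / 2^n → 0.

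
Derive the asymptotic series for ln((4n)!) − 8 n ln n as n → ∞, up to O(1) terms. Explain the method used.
ln((4n)!) − 8 n ln n = −4 n ln n + 4(ln 4 − 1) n + (1/2) ln(2π·4n) + O(1/n)

Stirling: ln((4n)!) = 4n ln(4n) − 4n + (1/2) ln(2π·4n) + O(1/n).
Expand 4n ln(4n) = 4n (ln n + ln 4) = 4n ln n + 4n ln 4.
Subtract 8n ln n: leading term is (4 − 8) n ln n = −4 n ln n. The next term is 4n ln 4 − 4n = 4(ln 4 − 1) n. Then the (1/2) ln(2π·4n) correction.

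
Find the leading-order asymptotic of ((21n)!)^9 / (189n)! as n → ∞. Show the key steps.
((21n)!)^9/(189n)! ~ ((2π·21n)^(8/2) / 3) · 9^(−9·21n)  →  0

Write N = 21n. Stirling: N! ~ sqrt(2π N)(N/e)^N and (9N)! ~ sqrt(2π·9N)·(9N/e)^(9N).
  (N!)^9/(9N)! ~ (2π N)^(9/2) (N/e)^(9N) / [sqrt(2π·9N) (9N/e)^(9N)]
     = (2π N)^(9/2) / sqrt(2π·9N) · (N/(9N))^(9N)
     = (2π N)^((9−1)/2) / 3 · 9^(−9N).
Since 9^9 > 1, the factor 9^(−9N) decays exponentially, so the ratio → 0. Substituting N = 21n gives the stated form.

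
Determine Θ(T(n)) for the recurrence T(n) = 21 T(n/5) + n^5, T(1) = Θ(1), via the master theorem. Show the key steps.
T(n) = Θ(n^5)

log_5 21 ≈ 1.892. f(n) = n^5 dominates n^(log_5 21) since 5 > 1.892, and the regularity condition a·f(n/b) = 21·(n/5)^5 = (21/3125)·n^5 ≤ c·f(n) holds with c = 21/3125 ≈ 0.00672 < 1. So this is Case 3: T(n) = Θ(f(n)) = Θ(n^5).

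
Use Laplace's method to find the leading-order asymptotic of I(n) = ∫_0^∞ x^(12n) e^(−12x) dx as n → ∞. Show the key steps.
I(n) ~ (sqrt(2π·12n) / 12) · (12n/(12e))^(12n)

Write the integrand as exp(12n ln x − 12x) and set f(x) = 12n ln x − 12x. Then f'(x) = 12n/x − 12 = 0 at x* = 12n/12, and f''(x*) = −12n/x*^2 = −12^2/(12n). Laplace's method (interior maximum) gives
  I(n) ~ e^(f(x*)) · sqrt(2π / |f''(x*)|)
        = exp(12n ln(12n/12) − 12n) · sqrt(2π · 12n / 12^2)
        = (12n/12)^(12n) e^(−12n) · sqrt(2π·12n) / 12
        = (sqrt(2π·12n) / 12) · (12n/(12e))^(12n).
This matches Γ(12n+1)/12^(12n+1) with Stirling applied to Γ.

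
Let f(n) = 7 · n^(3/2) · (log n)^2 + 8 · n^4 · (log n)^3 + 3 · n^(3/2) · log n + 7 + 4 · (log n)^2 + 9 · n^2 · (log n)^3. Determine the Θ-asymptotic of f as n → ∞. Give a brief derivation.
f(n) ∈ Θ(n^4 · (log n)^3)

Compare the terms by growth order. For large n, n^a · (log n)^b dominates n^a' · (log n)^b' iff a > a', or (a = a' and b > b'). Ranking the 6 terms shows the dominant one is 8 · n^4 · (log n)^3. Hence f(n) ∈ Θ(n^4 · (log n)^3).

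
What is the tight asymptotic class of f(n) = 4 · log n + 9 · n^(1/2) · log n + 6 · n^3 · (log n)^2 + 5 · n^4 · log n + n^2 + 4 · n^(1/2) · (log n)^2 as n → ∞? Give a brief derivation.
f(n) ∈ Θ(n^4 · log n)

Compare the terms by growth order. For large n, n^a · (log n)^b dominates n^a' · (log n)^b' iff a > a', or (a = a' and b > b'). Ranking the 6 terms shows the dominant one is 5 · n^4 · log n. Hence f(n) ∈ Θ(n^4 · log n).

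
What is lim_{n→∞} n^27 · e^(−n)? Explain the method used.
lim = 0

Exponentials with base > 1 dominate every fixed polynomial: for any fixed c, n^c / e^n → 0 as n → ∞ (e.g. by the ratio test, or since e^n grows faster than any power of n). Hence n^27 · e^(−n) = n^27 / e^n → 0.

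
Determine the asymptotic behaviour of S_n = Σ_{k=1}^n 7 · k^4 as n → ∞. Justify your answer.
S_n ~ 7 · n^5 / 5

By integral comparison (Euler-Maclaurin), Σ_{k=1}^n 7 · k^4 = 7 · ∫_0^n x^4 dx + O(n^4) = 7 · n^5/5 + O(n^4). (Equivalently, Faulhaber's formula gives the same leading term.)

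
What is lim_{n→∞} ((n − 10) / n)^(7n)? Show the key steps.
lim = e^(−70)

Rewrite as (1 − 10/n)^(7n). By the standard limit (1 + x/n)^n → e^x, we have (1 − 10/n)^n → e^(−10), and raising to the 7th power gives e^(−70).
More precisely, ln[(1 − 10/n)^(7n)] = 7n · ln(1 − 10/n) = 7n · (-10/n + O(1/n^2)) = -70 + O(1/n) → -70.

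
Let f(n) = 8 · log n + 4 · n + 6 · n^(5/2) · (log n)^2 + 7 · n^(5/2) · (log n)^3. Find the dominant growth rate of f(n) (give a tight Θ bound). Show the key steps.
f(n) ∈ Θ(n^(5/2) · (log n)^3)

Compare the terms by growth order. For large n, n^a · (log n)^b dominates n^a' · (log n)^b' iff a > a', or (a = a' and b > b'). Ranking the 4 terms shows the dominant one is 7 · n^(5/2) · (log n)^3. Hence f(n) ∈ Θ(n^(5/2) · (log n)^3).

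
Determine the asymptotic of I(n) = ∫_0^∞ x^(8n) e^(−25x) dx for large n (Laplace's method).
I(n) ~ (sqrt(2π·8n) / 25) · (8n/(25e))^(8n)

Write the integrand as exp(8n ln x − 25x) and set f(x) = 8n ln x − 25x. Then f'(x) = 8n/x − 25 = 0 at x* = 8n/25, and f''(x*) = −8n/x*^2 = −25^2/(8n). Laplace's method (interior maximum) gives
  I(n) ~ e^(f(x*)) · sqrt(2π / |f''(x*)|)
        = exp(8n ln(8n/25) − 8n) · sqrt(2π · 8n / 25^2)
        = (8n/25)^(8n) e^(−8n) · sqrt(2π·8n) / 25
        = (sqrt(2π·8n) / 25) · (8n/(25e))^(8n).
This matches Γ(8n+1)/25^(8n+1) with Stirling applied to Γ.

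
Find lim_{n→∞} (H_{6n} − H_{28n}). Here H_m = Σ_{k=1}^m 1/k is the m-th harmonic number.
lim = ln(6/28) = ln(3/14)

Euler-Maclaurin gives H_m = ln m + γ + 1/(2m) + O(1/m^2). The γ and O(1/m) terms cancel in the difference:
  H_{6n} − H_{28n} = ln(6n) − ln(28n) + O(1/n) = ln(6/28) + O(1/n).
Hence the limit is ln(6/28) = ln(3/14).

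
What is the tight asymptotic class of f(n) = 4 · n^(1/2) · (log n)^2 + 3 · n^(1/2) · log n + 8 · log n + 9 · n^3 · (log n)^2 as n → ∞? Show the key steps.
f(n) ∈ Θ(n^3 · (log n)^2)

Compare the terms by growth order. For large n, n^a · (log n)^b dominates n^a' · (log n)^b' iff a > a', or (a = a' and b > b'). Ranking the 4 terms shows the dominant one is 9 · n^3 · (log n)^2. Hence f(n) ∈ Θ(n^3 · (log n)^2).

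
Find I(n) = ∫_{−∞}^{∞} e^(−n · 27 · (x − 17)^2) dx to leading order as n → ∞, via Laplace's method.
I(n) = sqrt(π/(27n))

Here φ(x) = 27 · (x − 17)^2 has its unique minimum at x* = 17 with φ(x*) = 0 and φ''(x*) = 54. Laplace's method gives
  I(n) ~ e^(−n φ(x*)) · sqrt(2π / (n · φ''(x*))) = sqrt(2π / (54n)) = sqrt(π/(27n)).
This is exact: substituting u = (x − 17)·sqrt(27n) gives I(n) = (1/sqrt(27n)) ∫_{−∞}^{∞} e^(−u^2) du = sqrt(π/(27n)).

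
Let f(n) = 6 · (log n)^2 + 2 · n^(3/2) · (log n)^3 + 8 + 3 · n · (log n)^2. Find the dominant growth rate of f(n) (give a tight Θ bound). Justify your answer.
f(n) ∈ Θ(n^(3/2) · (log n)^3)

Compare the terms by growth order. For large n, n^a · (log n)^b dominates n^a' · (log n)^b' iff a > a', or (a = a' and b > b'). Ranking the 4 terms shows the dominant one is 2 · n^(3/2) · (log n)^3. Hence f(n) ∈ Θ(n^(3/2) · (log n)^3).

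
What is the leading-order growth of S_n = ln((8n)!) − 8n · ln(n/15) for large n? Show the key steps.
S_n ~ 8n · (ln 120 − 1) + O(ln n)

Stirling: ln((8n)!) = 8n ln(8n) − 8n + O(ln n).
  S_n = 8n ln(8n) − 8n − 8n ln(n/15) + O(ln n)
      = 8n ln(8n) − 8n ln n + 8n ln 15 − 8n + O(ln n)
      = 8n ln 8 + 8n ln 15 − 8n + O(ln n)
      = 8n (ln 120 − 1) + O(ln n).
Numerically ln(120) − 1 ≈ 3.7875.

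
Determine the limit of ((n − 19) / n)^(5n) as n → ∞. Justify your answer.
lim = e^(−95)

Rewrite as (1 − 19/n)^(5n). By the standard limit (1 + x/n)^n → e^x, we have (1 − 19/n)^n → e^(−19), and raising to the 5th power gives e^(−95).
More precisely, ln[(1 − 19/n)^(5n)] = 5n · ln(1 − 19/n) = 5n · (-19/n + O(1/n^2)) = -95 + O(1/n) → -95.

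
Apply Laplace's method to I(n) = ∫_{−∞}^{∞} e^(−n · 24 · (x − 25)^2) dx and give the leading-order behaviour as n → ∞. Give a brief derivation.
I(n) = sqrt(π/(24n))

Here φ(x) = 24 · (x − 25)^2 has its unique minimum at x* = 25 with φ(x*) = 0 and φ''(x*) = 48. Laplace's method gives
  I(n) ~ e^(−n φ(x*)) · sqrt(2π / (n · φ''(x*))) = sqrt(2π / (48n)) = sqrt(π/(24n)).
This is exact: substituting u = (x − 25)·sqrt(24n) gives I(n) = (1/sqrt(24n)) ∫_{−∞}^{∞} e^(−u^2) du = sqrt(π/(24n)).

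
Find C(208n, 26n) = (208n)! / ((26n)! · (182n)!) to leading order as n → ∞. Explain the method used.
C(208n, 26n) ~ (16777216/823543)^(26n) · sqrt(4/(7π·26n))

Write N = 26n. Apply Stirling to each factorial:
  (8N)! ~ sqrt(2π·8N) · (8N/e)^(8N),
  N! ~ sqrt(2π N) · (N/e)^N,
  (7N)! ~ sqrt(2π·7N) · (7N/e)^(7N).
The exponential factors combine to (8N)^(8N) / (N^N · (7N)^(7N)) = 8^(8N)/7^(7N) = (8^8/7^7)^N = (16777216/823543)^N.
The square-root prefactors combine to sqrt(2π·8N) / (sqrt(2π N)·sqrt(2π·7N)) = sqrt(8 / (2π·7·N)) = sqrt(4/(7π·26n)).
Substituting N = 26n: C(208n, 26n) ~ (16777216/823543)^(26n) · sqrt(4/(7π·26n)).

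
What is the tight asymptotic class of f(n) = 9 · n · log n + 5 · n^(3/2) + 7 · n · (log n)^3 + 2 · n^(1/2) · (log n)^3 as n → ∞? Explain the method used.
f(n) ∈ Θ(n^(3/2))

Compare the terms by growth order. For large n, n^a · (log n)^b dominates n^a' · (log n)^b' iff a > a', or (a = a' and b > b'). Ranking the 4 terms shows the dominant one is 5 · n^(3/2). Hence f(n) ∈ Θ(n^(3/2)).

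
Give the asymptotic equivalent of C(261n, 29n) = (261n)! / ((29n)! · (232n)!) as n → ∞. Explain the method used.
C(261n, 29n) ~ (387420489/16777216)^(29n) · sqrt(9/(16π·29n))

Write N = 29n. Apply Stirling to each factorial:
  (9N)! ~ sqrt(2π·9N) · (9N/e)^(9N),
  N! ~ sqrt(2π N) · (N/e)^N,
  (8N)! ~ sqrt(2π·8N) · (8N/e)^(8N).
The exponential factors combine to (9N)^(9N) / (N^N · (8N)^(8N)) = 9^(9N)/8^(8N) = (9^9/8^8)^N = (387420489/16777216)^N.
The square-root prefactors combine to sqrt(2π·9N) / (sqrt(2π N)·sqrt(2π·8N)) = sqrt(9 / (2π·8·N)) = sqrt(9/(16π·29n)).
Substituting N = 29n: C(261n, 29n) ~ (387420489/16777216)^(29n) · sqrt(9/(16π·29n)).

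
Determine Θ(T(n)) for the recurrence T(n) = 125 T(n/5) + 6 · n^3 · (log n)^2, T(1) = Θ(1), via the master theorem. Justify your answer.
T(n) = Θ(n^3 · (log n)^3)

Here log_5 125 = 3 and f(n) = 6 · n^3 · (log n)^2 = Θ(n^(log_5 125) · (log n)^2). This is the extended Case 2 of the master theorem (f matches the critical exponent up to log factors), giving T(n) = Θ(n^(log_5 125) · (log n)^(2+1)) = Θ(n^3 · (log n)^3).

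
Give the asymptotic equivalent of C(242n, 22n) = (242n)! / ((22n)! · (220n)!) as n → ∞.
C(242n, 22n) ~ (285311670611/10000000000)^(22n) · sqrt(11/(20π·22n))

Write N = 22n. Apply Stirling to each factorial:
  (11N)! ~ sqrt(2π·11N) · (11N/e)^(11N),
  N! ~ sqrt(2π N) · (N/e)^N,
  (10N)! ~ sqrt(2π·10N) · (10N/e)^(10N).
The exponential factors combine to (11N)^(11N) / (N^N · (10N)^(10N)) = 11^(11N)/10^(10N) = (11^11/10^10)^N = (285311670611/10000000000)^N.
The square-root prefactors combine to sqrt(2π·11N) / (sqrt(2π N)·sqrt(2π·10N)) = sqrt(11 / (2π·10·N)) = sqrt(11/(20π·22n)).
Substituting N = 22n: C(242n, 22n) ~ (285311670611/10000000000)^(22n) · sqrt(11/(20π·22n)).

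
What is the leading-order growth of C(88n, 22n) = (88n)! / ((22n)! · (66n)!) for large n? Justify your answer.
C(88n, 22n) ~ (256/27)^(22n) · sqrt(2/(3π·22n))

Write N = 22n. Apply Stirling to each factorial:
  (4N)! ~ sqrt(2π·4N) · (4N/e)^(4N),
  N! ~ sqrt(2π N) · (N/e)^N,
  (3N)! ~ sqrt(2π·3N) · (3N/e)^(3N).
The exponential factors combine to (4N)^(4N) / (N^N · (3N)^(3N)) = 4^(4N)/3^(3N) = (4^4/3^3)^N = (256/27)^N.
The square-root prefactors combine to sqrt(2π·4N) / (sqrt(2π N)·sqrt(2π·3N)) = sqrt(4 / (2π·3·N)) = sqrt(2/(3π·22n)).
Substituting N = 22n: C(88n, 22n) ~ (256/27)^(22n) · sqrt(2/(3π·22n)).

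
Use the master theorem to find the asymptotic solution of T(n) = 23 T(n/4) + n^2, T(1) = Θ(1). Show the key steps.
T(n) = Θ(n^(log_4 23))

Master theorem: compare f(n) = n^2 to n^(log_4 23) where log_4 23 ≈ 2.262. Since 2 < log_4 23, we have f(n) = O(n^(log_4 23 − ε)) for some ε > 0 — Case 1. Hence T(n) = Θ(n^(log_4 23)).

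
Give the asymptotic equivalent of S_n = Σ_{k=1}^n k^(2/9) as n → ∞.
S_n ~ (9/11) · n^(11/9)

Integral comparison: Σ_{k=1}^n k^(2/9) = ∫_0^n x^(2/9) dx + O(n^(2/9)). The integral is n^(1 + 2/9) / (1 + 2/9) = n^((2+9)/9) / ((2+9)/9) = (9/11) · n^(11/9).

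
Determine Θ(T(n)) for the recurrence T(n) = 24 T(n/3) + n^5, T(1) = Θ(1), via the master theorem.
T(n) = Θ(n^5)

log_3 24 ≈ 2.893. f(n) = n^5 dominates n^(log_3 24) since 5 > 2.893, and the regularity condition a·f(n/b) = 24·(n/3)^5 = (24/243)·n^5 ≤ c·f(n) holds with c = 24/243 ≈ 0.0988 < 1. So this is Case 3: T(n) = Θ(f(n)) = Θ(n^5).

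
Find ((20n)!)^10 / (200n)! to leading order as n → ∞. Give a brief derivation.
((20n)!)^10/(200n)! ~ ((2π·20n)^(9/2) / sqrt(10)) · 10^(−10·20n)  →  0

Write N = 20n. Stirling: N! ~ sqrt(2π N)(N/e)^N and (10N)! ~ sqrt(2π·10N)·(10N/e)^(10N).
  (N!)^10/(10N)! ~ (2π N)^(10/2) (N/e)^(10N) / [sqrt(2π·10N) (10N/e)^(10N)]
     = (2π N)^(10/2) / sqrt(2π·10N) · (N/(10N))^(10N)
     = (2π N)^((10−1)/2) / sqrt(10) · 10^(−10N).
Since 10^10 > 1, the factor 10^(−10N) decays exponentially, so the ratio → 0. Substituting N = 20n gives the stated form.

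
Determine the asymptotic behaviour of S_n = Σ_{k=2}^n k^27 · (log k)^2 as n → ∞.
S_n ~ n^28 · (log n)^2 / 28

By integral comparison, S_n = ∫_1^n x^27 · (log x)^2 dx + O(n^27 · (log n)^2). For the integral, the leading term of ∫_1^n x^27 (log x)^2 dx is n^28/28 · (log n)^2 (by repeated integration by parts; each step lowers the log-exponent and produces a relatively O(1/log n) correction). Hence S_n ~ n^28 · (log n)^2 / 28.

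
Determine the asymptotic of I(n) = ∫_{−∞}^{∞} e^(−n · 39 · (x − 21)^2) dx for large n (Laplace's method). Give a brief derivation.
I(n) = sqrt(π/(39n))

Here φ(x) = 39 · (x − 21)^2 has its unique minimum at x* = 21 with φ(x*) = 0 and φ''(x*) = 78. Laplace's method gives
  I(n) ~ e^(−n φ(x*)) · sqrt(2π / (n · φ''(x*))) = sqrt(2π / (78n)) = sqrt(π/(39n)).
This is exact: substituting u = (x − 21)·sqrt(39n) gives I(n) = (1/sqrt(39n)) ∫_{−∞}^{∞} e^(−u^2) du = sqrt(π/(39n)).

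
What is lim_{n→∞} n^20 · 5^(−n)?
lim = 0

Exponentials with base > 1 dominate every fixed polynomial: for any fixed c, n^c / 5^n → 0 as n → ∞ (e.g. by the ratio test, or by writing 5^n = e^(n ln 5) and noting e^(n ln 5) / n^c → ∞). Hence n^20 · 5^(−n) = n^20 / 5^n → 0.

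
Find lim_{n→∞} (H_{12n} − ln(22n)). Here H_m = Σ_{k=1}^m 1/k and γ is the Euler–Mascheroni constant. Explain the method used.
lim = ln(6/11) + γ

By Euler-Maclaurin, H_m = ln m + γ + O(1/m). So
  H_{12n} − ln(22n) = ln(12n) + γ − ln(22n) + O(1/n)
                       = ln(12/22) + γ + O(1/n).
Hence the limit is ln(12/22) + γ (= ln(6/11)).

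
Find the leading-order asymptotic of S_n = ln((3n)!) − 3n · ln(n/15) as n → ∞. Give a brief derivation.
S_n ~ 3n · (ln 45 − 1) + O(ln n)

Stirling: ln((3n)!) = 3n ln(3n) − 3n + O(ln n).
  S_n = 3n ln(3n) − 3n − 3n ln(n/15) + O(ln n)
      = 3n ln(3n) − 3n ln n + 3n ln 15 − 3n + O(ln n)
      = 3n ln 3 + 3n ln 15 − 3n + O(ln n)
      = 3n (ln 45 − 1) + O(ln n).
Numerically ln(45) − 1 ≈ 2.8067.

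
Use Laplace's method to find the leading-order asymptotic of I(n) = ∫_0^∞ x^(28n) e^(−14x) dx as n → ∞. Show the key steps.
I(n) ~ (sqrt(2π·28n) / 14) · (28n/(14e))^(28n)

Write the integrand as exp(28n ln x − 14x) and set f(x) = 28n ln x − 14x. Then f'(x) = 28n/x − 14 = 0 at x* = 28n/14, and f''(x*) = −28n/x*^2 = −14^2/(28n). Laplace's method (interior maximum) gives
  I(n) ~ e^(f(x*)) · sqrt(2π / |f''(x*)|)
        = exp(28n ln(28n/14) − 28n) · sqrt(2π · 28n / 14^2)
        = (28n/14)^(28n) e^(−28n) · sqrt(2π·28n) / 14
        = (sqrt(2π·28n) / 14) · (28n/(14e))^(28n).
This matches Γ(28n+1)/14^(28n+1) with Stirling applied to Γ.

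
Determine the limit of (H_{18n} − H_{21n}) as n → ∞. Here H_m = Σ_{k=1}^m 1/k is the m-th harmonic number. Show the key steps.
lim = ln(18/21) = ln(6/7)

Euler-Maclaurin gives H_m = ln m + γ + 1/(2m) + O(1/m^2). The γ and O(1/m) terms cancel in the difference:
  H_{18n} − H_{21n} = ln(18n) − ln(21n) + O(1/n) = ln(18/21) + O(1/n).
Hence the limit is ln(18/21) = ln(6/7).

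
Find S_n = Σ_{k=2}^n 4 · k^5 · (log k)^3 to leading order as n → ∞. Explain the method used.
S_n ~ 2 · n^6 · (log n)^3 / 3

By integral comparison, S_n = ∫_1^n 4 · x^5 · (log x)^3 dx + O(n^5 · (log n)^3). For the integral, the leading term of ∫_1^n x^5 (log x)^3 dx is n^6/6 · (log n)^3 (by repeated integration by parts; each step lowers the log-exponent and produces a relatively O(1/log n) correction). Hence S_n ~ 2 · n^6 · (log n)^3 / 3.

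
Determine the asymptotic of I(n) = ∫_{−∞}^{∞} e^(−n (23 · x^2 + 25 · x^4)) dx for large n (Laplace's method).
I(n) ~ sqrt(π/(23n))

φ(x) = 23 · x^2 + 25 · x^4 has its unique global minimum at x* = 0 (since φ'(x) = 46x + 100x^3 = 0 only at x = 0 for real x with both coefficients positive, and φ → ∞ as |x| → ∞). At x* = 0, φ(0) = 0 and φ''(0) = 46. Laplace's method then gives
  I(n) ~ sqrt(2π / (n · φ''(0))) · e^(−n φ(0)) = sqrt(2π / (46n)) = sqrt(π/(23n)).
The 25 · x^4 term contributes only at subleading order (an O(1/n) relative correction).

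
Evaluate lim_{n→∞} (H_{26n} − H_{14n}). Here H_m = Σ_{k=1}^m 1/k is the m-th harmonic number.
lim = ln(26/14) = ln(13/7)

Euler-Maclaurin gives H_m = ln m + γ + 1/(2m) + O(1/m^2). The γ and O(1/m) terms cancel in the difference:
  H_{26n} − H_{14n} = ln(26n) − ln(14n) + O(1/n) = ln(26/14) + O(1/n).
Hence the limit is ln(26/14) = ln(13/7).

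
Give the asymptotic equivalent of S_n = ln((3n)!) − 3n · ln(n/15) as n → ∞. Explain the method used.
S_n ~ 3n · (ln 45 − 1) + O(ln n)

Stirling: ln((3n)!) = 3n ln(3n) − 3n + O(ln n).
  S_n = 3n ln(3n) − 3n − 3n ln(n/15) + O(ln n)
      = 3n ln(3n) − 3n ln n + 3n ln 15 − 3n + O(ln n)
      = 3n ln 3 + 3n ln 15 − 3n + O(ln n)
      = 3n (ln 45 − 1) + O(ln n).
Numerically ln(45) − 1 ≈ 2.8067.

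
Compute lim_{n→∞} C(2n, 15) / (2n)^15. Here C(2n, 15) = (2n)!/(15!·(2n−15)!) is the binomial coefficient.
lim = 1/15! = 1/1307674368000

With N = 2n → ∞: C(N, 15) / N^15 = [N(N−1)…(N−14)] / (15! · N^15) = (1/15!) · 1 · (1 − 1/(2n)) · … · (1 − 14/(2n)). Each factor → 1 as N → ∞, so the limit is 1/15! = 1/1307674368000.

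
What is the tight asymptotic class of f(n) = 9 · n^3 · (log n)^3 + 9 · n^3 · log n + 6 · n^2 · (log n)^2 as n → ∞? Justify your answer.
f(n) ∈ Θ(n^3 · (log n)^3)

Compare the terms by growth order. For large n, n^a · (log n)^b dominates n^a' · (log n)^b' iff a > a', or (a = a' and b > b'). Ranking the 3 terms shows the dominant one is 9 · n^3 · (log n)^3. Hence f(n) ∈ Θ(n^3 · (log n)^3).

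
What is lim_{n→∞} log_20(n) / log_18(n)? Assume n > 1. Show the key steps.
lim = ln(18) / ln(20) = log_20(18)

Change of base: log_20(n) = ln n / ln 20 and log_18(n) = ln n / ln 18. The ratio is (ln n / ln 20) · (ln 18 / ln n) = ln 18 / ln 20, a constant independent of n. So the limit is ln 18 / ln 20 = log_20(18).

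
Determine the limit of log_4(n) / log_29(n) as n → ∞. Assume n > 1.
lim = ln(29) / ln(4) = log_4(29)

Change of base: log_4(n) = ln n / ln 4 and log_29(n) = ln n / ln 29. The ratio is (ln n / ln 4) · (ln 29 / ln n) = ln 29 / ln 4, a constant independent of n. So the limit is ln 29 / ln 4 = log_4(29).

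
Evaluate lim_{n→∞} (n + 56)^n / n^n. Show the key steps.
lim = e^56

Rewrite as (1 + 56/n)^(n). By the standard limit (1 + x/n)^n → e^x, we have (1 + 56/n)^n → e^56, and raising to the 1st power gives e^56.
More precisely, ln[(1 + 56/n)^(n)] = n · ln(1 + 56/n) = n · (56/n + O(1/n^2)) = 56 + O(1/n) → 56.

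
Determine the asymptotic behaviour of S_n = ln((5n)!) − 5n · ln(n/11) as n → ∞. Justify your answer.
S_n ~ 5n · (ln 55 − 1) + O(ln n)

Stirling: ln((5n)!) = 5n ln(5n) − 5n + O(ln n).
  S_n = 5n ln(5n) − 5n − 5n ln(n/11) + O(ln n)
      = 5n ln(5n) − 5n ln n + 5n ln 11 − 5n + O(ln n)
      = 5n ln 5 + 5n ln 11 − 5n + O(ln n)
      = 5n (ln 55 − 1) + O(ln n).
Numerically ln(55) − 1 ≈ 3.0073.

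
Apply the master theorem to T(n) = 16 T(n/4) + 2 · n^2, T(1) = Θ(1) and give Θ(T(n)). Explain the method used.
T(n) = Θ(n^2 log n)

log_4 16 = 2, and f(n) = 2 · n^2 = Θ(n^(log_4 16)). This is Case 2 of the master theorem: T(n) = Θ(f(n) · log n) = Θ(n^2 log n).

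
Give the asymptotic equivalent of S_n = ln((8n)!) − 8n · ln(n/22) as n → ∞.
S_n ~ 8n · (ln 176 − 1) + O(ln n)

Stirling: ln((8n)!) = 8n ln(8n) − 8n + O(ln n).
  S_n = 8n ln(8n) − 8n − 8n ln(n/22) + O(ln n)
      = 8n ln(8n) − 8n ln n + 8n ln 22 − 8n + O(ln n)
      = 8n ln 8 + 8n ln 22 − 8n + O(ln n)
      = 8n (ln 176 − 1) + O(ln n).
Numerically ln(176) − 1 ≈ 4.1705.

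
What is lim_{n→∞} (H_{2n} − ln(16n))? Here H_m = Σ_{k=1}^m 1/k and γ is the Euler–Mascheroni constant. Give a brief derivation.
lim = −ln 8 + γ

By Euler-Maclaurin, H_m = ln m + γ + O(1/m). So
  H_{2n} − ln(16n) = ln(2n) + γ − ln(16n) + O(1/n)
                       = ln(2/16) + γ + O(1/n).
Hence the limit is ln(2/16) + γ (= −ln 8).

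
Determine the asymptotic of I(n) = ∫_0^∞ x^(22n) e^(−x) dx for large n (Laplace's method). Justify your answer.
I(n) ~ sqrt(2π·22n) · (22n/e)^(22n)

Write the integrand as exp(22n ln x − x) and set f(x) = 22n ln x − x. Then f'(x) = 22n/x − 1 = 0 at x* = 22n, and f''(x*) = −22n/x*^2 = −1/(22n). Laplace's method (interior maximum) gives
  I(n) ~ e^(f(x*)) · sqrt(2π / |f''(x*)|)
        = exp(22n ln(22n) − 22n) · sqrt(2π · 22n)
        = (22n)^(22n) e^(−22n) · sqrt(2π·22n)
        = sqrt(2π·22n) · (22n/e)^(22n).
This matches Γ(22n+1) with Stirling applied to Γ.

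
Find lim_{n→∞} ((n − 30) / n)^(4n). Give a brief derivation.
lim = e^(−120)

Rewrite as (1 − 30/n)^(4n). By the standard limit (1 + x/n)^n → e^x, we have (1 − 30/n)^n → e^(−30), and raising to the 4th power gives e^(−120).
More precisely, ln[(1 − 30/n)^(4n)] = 4n · ln(1 − 30/n) = 4n · (-30/n + O(1/n^2)) = -120 + O(1/n) → -120.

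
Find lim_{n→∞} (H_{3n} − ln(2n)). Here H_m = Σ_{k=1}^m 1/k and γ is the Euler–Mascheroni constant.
lim = ln(3/2) + γ

By Euler-Maclaurin, H_m = ln m + γ + O(1/m). So
  H_{3n} − ln(2n) = ln(3n) + γ − ln(2n) + O(1/n)
                       = ln(3/2) + γ + O(1/n).
Hence the limit is ln(3/2) + γ.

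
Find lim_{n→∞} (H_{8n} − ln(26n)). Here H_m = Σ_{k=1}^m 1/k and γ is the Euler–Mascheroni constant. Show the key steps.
lim = ln(4/13) + γ

By Euler-Maclaurin, H_m = ln m + γ + O(1/m). So
  H_{8n} − ln(26n) = ln(8n) + γ − ln(26n) + O(1/n)
                       = ln(8/26) + γ + O(1/n).
Hence the limit is ln(8/26) + γ (= ln(4/13)).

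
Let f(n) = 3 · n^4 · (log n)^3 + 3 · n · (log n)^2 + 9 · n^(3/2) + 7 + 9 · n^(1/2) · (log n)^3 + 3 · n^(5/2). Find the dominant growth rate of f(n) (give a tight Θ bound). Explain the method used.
f(n) ∈ Θ(n^4 · (log n)^3)

Compare the terms by growth order. For large n, n^a · (log n)^b dominates n^a' · (log n)^b' iff a > a', or (a = a' and b > b'). Ranking the 6 terms shows the dominant one is 3 · n^4 · (log n)^3. Hence f(n) ∈ Θ(n^4 · (log n)^3).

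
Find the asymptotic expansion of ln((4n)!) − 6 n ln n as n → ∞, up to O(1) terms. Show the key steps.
ln((4n)!) − 6 n ln n = −2 n ln n + 4(ln 4 − 1) n + (1/2) ln(2π·4n) + O(1/n)

Stirling: ln((4n)!) = 4n ln(4n) − 4n + (1/2) ln(2π·4n) + O(1/n).
Expand 4n ln(4n) = 4n (ln n + ln 4) = 4n ln n + 4n ln 4.
Subtract 6n ln n: leading term is (4 − 6) n ln n = −2 n ln n. The next term is 4n ln 4 − 4n = 4(ln 4 − 1) n. Then the (1/2) ln(2π·4n) correction.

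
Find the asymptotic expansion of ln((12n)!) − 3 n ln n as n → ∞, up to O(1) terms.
ln((12n)!) − 3 n ln n = 9 n ln n + 12(ln 12 − 1) n + (1/2) ln(2π·12n) + O(1/n)

Stirling: ln((12n)!) = 12n ln(12n) − 12n + (1/2) ln(2π·12n) + O(1/n).
Expand 12n ln(12n) = 12n (ln n + ln 12) = 12n ln n + 12n ln 12.
Subtract 3n ln n: leading term is (12 − 3) n ln n = 9 n ln n. The next term is 12n ln 12 − 12n = 12(ln 12 − 1) n. Then the (1/2) ln(2π·12n) correction.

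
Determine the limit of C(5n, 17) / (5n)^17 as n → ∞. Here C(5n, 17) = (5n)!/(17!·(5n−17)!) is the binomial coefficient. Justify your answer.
lim = 1/17! = 1/355687428096000

With N = 5n → ∞: C(N, 17) / N^17 = [N(N−1)…(N−16)] / (17! · N^17) = (1/17!) · 1 · (1 − 1/(5n)) · … · (1 − 16/(5n)). Each factor → 1 as N → ∞, so the limit is 1/17! = 1/355687428096000.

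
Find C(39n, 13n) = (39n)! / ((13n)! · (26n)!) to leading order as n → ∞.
C(39n, 13n) ~ (27/4)^(13n) · sqrt(3/(4π·13n))

Write N = 13n. Apply Stirling to each factorial:
  (3N)! ~ sqrt(2π·3N) · (3N/e)^(3N),
  N! ~ sqrt(2π N) · (N/e)^N,
  (2N)! ~ sqrt(2π·2N) · (2N/e)^(2N).
The exponential factors combine to (3N)^(3N) / (N^N · (2N)^(2N)) = 3^(3N)/2^(2N) = (3^3/2^2)^N = (27/4)^N.
The square-root prefactors combine to sqrt(2π·3N) / (sqrt(2π N)·sqrt(2π·2N)) = sqrt(3 / (2π·2·N)) = sqrt(3/(4π·13n)).
Substituting N = 13n: C(39n, 13n) ~ (27/4)^(13n) · sqrt(3/(4π·13n)).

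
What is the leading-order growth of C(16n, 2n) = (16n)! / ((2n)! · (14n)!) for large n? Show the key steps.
C(16n, 2n) ~ (16777216/823543)^(2n) · sqrt(4/(7π·2n))

Write N = 2n. Apply Stirling to each factorial:
  (8N)! ~ sqrt(2π·8N) · (8N/e)^(8N),
  N! ~ sqrt(2π N) · (N/e)^N,
  (7N)! ~ sqrt(2π·7N) · (7N/e)^(7N).
The exponential factors combine to (8N)^(8N) / (N^N · (7N)^(7N)) = 8^(8N)/7^(7N) = (8^8/7^7)^N = (16777216/823543)^N.
The square-root prefactors combine to sqrt(2π·8N) / (sqrt(2π N)·sqrt(2π·7N)) = sqrt(8 / (2π·7·N)) = sqrt(4/(7π·2n)).
Substituting N = 2n: C(16n, 2n) ~ (16777216/823543)^(2n) · sqrt(4/(7π·2n)).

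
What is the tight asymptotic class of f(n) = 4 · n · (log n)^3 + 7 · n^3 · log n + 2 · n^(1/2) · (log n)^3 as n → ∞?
f(n) ∈ Θ(n^3 · log n)

Compare the terms by growth order. For large n, n^a · (log n)^b dominates n^a' · (log n)^b' iff a > a', or (a = a' and b > b'). Ranking the 3 terms shows the dominant one is 7 · n^3 · log n. Hence f(n) ∈ Θ(n^3 · log n).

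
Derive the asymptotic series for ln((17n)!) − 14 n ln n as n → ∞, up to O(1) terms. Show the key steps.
ln((17n)!) − 14 n ln n = 3 n ln n + 17(ln 17 − 1) n + (1/2) ln(2π·17n) + O(1/n)

Stirling: ln((17n)!) = 17n ln(17n) − 17n + (1/2) ln(2π·17n) + O(1/n).
Expand 17n ln(17n) = 17n (ln n + ln 17) = 17n ln n + 17n ln 17.
Subtract 14n ln n: leading term is (17 − 14) n ln n = 3 n ln n. The next term is 17n ln 17 − 17n = 17(ln 17 − 1) n. Then the (1/2) ln(2π·17n) correction.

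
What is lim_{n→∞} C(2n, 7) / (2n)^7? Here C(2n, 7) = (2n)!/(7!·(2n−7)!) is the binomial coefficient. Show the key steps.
lim = 1/7! = 1/5040

With N = 2n → ∞: C(N, 7) / N^7 = [N(N−1)…(N−6)] / (7! · N^7) = (1/7!) · 1 · (1 − 1/(2n)) · … · (1 − 6/(2n)). Each factor → 1 as N → ∞, so the limit is 1/7! = 1/5040.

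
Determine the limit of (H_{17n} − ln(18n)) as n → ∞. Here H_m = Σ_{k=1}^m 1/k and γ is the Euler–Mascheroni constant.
lim = ln(17/18) + γ

By Euler-Maclaurin, H_m = ln m + γ + O(1/m). So
  H_{17n} − ln(18n) = ln(17n) + γ − ln(18n) + O(1/n)
                       = ln(17/18) + γ + O(1/n).
Hence the limit is ln(17/18) + γ.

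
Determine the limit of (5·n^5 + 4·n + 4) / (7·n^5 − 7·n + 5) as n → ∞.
lim = 5/7

For large n the leading n^5 terms dominate both numerator and denominator. Dividing top and bottom by n^5, every other term tends to 0, leaving 5/7.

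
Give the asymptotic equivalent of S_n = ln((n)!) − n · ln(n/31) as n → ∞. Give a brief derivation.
S_n ~ n · (ln 31 − 1) + O(ln n)

Stirling: ln((n)!) = n ln(n) − n + O(ln n).
  S_n = n ln(n) − n − n ln(n/31) + O(ln n)
      = n ln(n) − n ln n + n ln 31 − n + O(ln n)
      = n ln 31 − n + O(ln n)
      = n (ln 31 − 1) + O(ln n).
Numerically ln(31) − 1 ≈ 2.4340.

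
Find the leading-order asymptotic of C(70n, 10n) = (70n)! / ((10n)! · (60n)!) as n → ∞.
C(70n, 10n) ~ (823543/46656)^(10n) · sqrt(7/(12π·10n))

Write N = 10n. Apply Stirling to each factorial:
  (7N)! ~ sqrt(2π·7N) · (7N/e)^(7N),
  N! ~ sqrt(2π N) · (N/e)^N,
  (6N)! ~ sqrt(2π·6N) · (6N/e)^(6N).
The exponential factors combine to (7N)^(7N) / (N^N · (6N)^(6N)) = 7^(7N)/6^(6N) = (7^7/6^6)^N = (823543/46656)^N.
The square-root prefactors combine to sqrt(2π·7N) / (sqrt(2π N)·sqrt(2π·6N)) = sqrt(7 / (2π·6·N)) = sqrt(7/(12π·10n)).
Substituting N = 10n: C(70n, 10n) ~ (823543/46656)^(10n) · sqrt(7/(12π·10n)).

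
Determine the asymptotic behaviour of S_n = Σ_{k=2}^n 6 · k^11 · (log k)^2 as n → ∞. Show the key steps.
S_n ~ n^12 · (log n)^2 / 2

By integral comparison, S_n = ∫_1^n 6 · x^11 · (log x)^2 dx + O(n^11 · (log n)^2). For the integral, the leading term of ∫_1^n x^11 (log x)^2 dx is n^12/12 · (log n)^2 (by repeated integration by parts; each step lowers the log-exponent and produces a relatively O(1/log n) correction). Hence S_n ~ n^12 · (log n)^2 / 2.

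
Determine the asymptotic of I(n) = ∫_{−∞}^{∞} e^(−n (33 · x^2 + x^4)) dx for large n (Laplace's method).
I(n) ~ sqrt(π/(33n))

φ(x) = 33 · x^2 + x^4 has its unique global minimum at x* = 0 (since φ'(x) = 66x + 4x^3 = 0 only at x = 0 for real x with both coefficients positive, and φ → ∞ as |x| → ∞). At x* = 0, φ(0) = 0 and φ''(0) = 66. Laplace's method then gives
  I(n) ~ sqrt(2π / (n · φ''(0))) · e^(−n φ(0)) = sqrt(2π / (66n)) = sqrt(π/(33n)).
The x^4 term contributes only at subleading order (an O(1/n) relative correction).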